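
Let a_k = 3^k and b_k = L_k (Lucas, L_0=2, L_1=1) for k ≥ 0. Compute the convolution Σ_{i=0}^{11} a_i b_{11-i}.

531208

Write out a_i and b_{11-i} for i = 0,…,11 and sum the products.
Σ = 1·199 + 3·123 + 9·76 + 27·47 + 81·29 + 243·18 + 729·11 + 2187·7 + 6561·4 + 19683·3 + 59049·1 + 177147·2 = 531208.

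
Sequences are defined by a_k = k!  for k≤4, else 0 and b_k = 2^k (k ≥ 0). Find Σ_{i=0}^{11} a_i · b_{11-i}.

8704

The convolution is the x^11 coefficient of A(x)B(x).
Σ = 1·2048 + 1·1024 + 2·512 + 6·256 + 24·128 + 0·64 + 0·32 + 0·16 + 0·8 + 0·4 + 0·2 + 0·1 = 8704.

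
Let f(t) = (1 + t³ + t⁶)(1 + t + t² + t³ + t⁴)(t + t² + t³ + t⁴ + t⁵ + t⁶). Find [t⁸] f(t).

10

(1 + t³ + t⁶) has coefficients 1,0,0,1,0,0,1 for degrees 0…6.
(1 + t + t² + t³ + t⁴) has coefficients 1,1,1,1,1,0,0,0,0 for degrees 0…8.
Finally multiplying by (t + t² + t³ + t⁴ + t⁵ + t⁶), the product of all factors after the first has coefficients 0,1,2,3,4,5,5,4,3 for degrees 0…8.
[t⁸] = 1·3 + 1·5 + 1·2 = 10.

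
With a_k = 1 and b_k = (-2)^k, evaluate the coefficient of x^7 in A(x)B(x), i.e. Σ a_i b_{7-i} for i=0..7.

This is [x^7] in the product of the two ordinary generating functions.
Σ = 1·(-128) + 1·64 + 1·(-32) + 1·16 + 1·(-8) + 1·4 + 1·(-2) + 1·1 = -85.

-85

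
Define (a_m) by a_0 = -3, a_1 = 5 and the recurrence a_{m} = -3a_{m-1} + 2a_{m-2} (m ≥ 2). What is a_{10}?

The ordinary generating function has denominator 1 + 3x - 2x^2.
Iterating the recurrence: a_0,…,a_{10} = -3, 5, -21, 73, -261, 929, -3309, 11785, -41973, 149489, -532413.

-532413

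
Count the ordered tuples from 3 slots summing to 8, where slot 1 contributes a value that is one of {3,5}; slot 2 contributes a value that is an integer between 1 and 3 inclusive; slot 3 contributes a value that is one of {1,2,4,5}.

4

The generating function for the choices is (x^3 + x^5)·(x + x^2 + x^3)·(x + x^2 + x^4 + x^5); the count is [x^8].
(x^3 + x^5) has coefficients 0,0,0,1,0,1 for degrees 0…5.
(x + x^2 + x^3) has coefficients 0,1,1,1,0,0,0,0,0 for degrees 0…8.
Finally multiplying by (x + x^2 + x^4 + x^5), the product of all factors after the first has coefficients 0,0,1,2,2,2,2,2,1 for degrees 0…8.
[x^8] = 1·2 + 1·2 = 4.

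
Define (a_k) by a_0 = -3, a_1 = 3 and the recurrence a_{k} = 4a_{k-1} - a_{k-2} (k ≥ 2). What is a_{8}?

The ordinary generating function has denominator 1 - 4t + t^2.
Iterating the recurrence: a_0,…,a_{8} = -3, 3, 15, 57, 213, 795, 2967, 11073, 41325.

41325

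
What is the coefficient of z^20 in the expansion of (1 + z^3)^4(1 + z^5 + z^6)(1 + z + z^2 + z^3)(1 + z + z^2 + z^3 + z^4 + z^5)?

42

(1 + z^3)^4 has coefficients 1,0,0,4,0,0,6,0,0,4,0,0,1 for degrees 0…12.
(1 + z^5 + z^6) has coefficients 1,0,0,0,0,1,1,0,0,0,0,0,0,0,0,0,0,0,0,0,0 for degrees 0…20.
Multiplying by (1 + z + z^2 + z^3) gives running coefficients 1,1,1,1,0,1,2,2,2,1,0,0,0,0,0,0,0,0,0,0,0 for degrees 0…20.
Finally multiplying by (1 + z + z^2 + z^3 + z^4 + z^5), the product of all factors after the first has coefficients 1,2,3,4,4,5,6,7,8,8,8,7,5,3,1,0,0,0,0,0,0 for degrees 0…20.
[z^20] = 1·0 + 4·0 + 6·1 + 4·7 + 1·8 = 42.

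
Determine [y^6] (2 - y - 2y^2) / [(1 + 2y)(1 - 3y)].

The denominator gives the recurrence a_n = a_(n−1) + 6a_(n−2) for n ≥ 3; the numerator fixes a_0 = 2, a_1 = 1, a_2 = 11.
Iterating: 2, 1, 11, 17, 83, 185, 683, so a_6 = 683.

683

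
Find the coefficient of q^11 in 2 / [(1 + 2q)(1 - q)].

-2730

Partial fractions give a closed form: a_n = (4/3)·(-2)^n + (2/3)·1^n.
At n = 11: a_11 = -2730.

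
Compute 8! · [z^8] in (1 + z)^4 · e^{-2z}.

The EGF product rule gives c_8 = Σ_{k_1+k_2=8} C(8; k_1,k_2) · ∏ g_i(k_i), where (1+z)^4 gives the falling factorial (4)_k; e^{-2z} gives (-2)^k.
g_1(k) for k = 0…8: 1, 4, 12, 24, 24, 0, 0, 0, 0.
g_2(k) for k = 0…8: 1, -2, 4, -8, 16, -32, 64, -128, 256.
c_8 = Σ_k C(8,k)·g_1(k)·g_2(8−k) = 1·1·256 + 8·4·(-128) + 28·12·64 + 56·24·(-32) + 70·24·16 = 256 − 4096 + 21504 − 43008 + 26880 = 1536.

1536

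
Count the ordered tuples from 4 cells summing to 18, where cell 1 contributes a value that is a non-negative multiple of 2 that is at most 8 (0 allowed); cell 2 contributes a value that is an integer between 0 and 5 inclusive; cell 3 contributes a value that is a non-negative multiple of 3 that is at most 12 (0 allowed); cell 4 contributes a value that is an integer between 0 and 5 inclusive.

The generating function for the choices is (1 + z^2 + z^4 + z^6 + z^8)·(1 + z + z^2 + z^3 + z^4 + z^5)·(1 + z^3 + z^6 + z^9 + z^12)·(1 + z + z^2 + z^3 + z^4 + z^5); the count is [z^18].
(1 + z^2 + z^4 + z^6 + z^8) has coefficients 1,0,1,0,1,0,1,0,1 for degrees 0…8.
(1 + z + z^2 + z^3 + z^4 + z^5) has coefficients 1,1,1,1,1,1,0,0,0,0,0,0,0,0,0,0,0,0,0 for degrees 0…18.
Multiplying by (1 + z^3 + z^6 + z^9 + z^12) gives running coefficients 1,1,1,2,2,2,2,2,2,2,2,2,2,2,2,1,1,1,0 for degrees 0…18.
Finally multiplying by (1 + z + z^2 + z^3 + z^4 + z^5), the product of all factors after the first has coefficients 1,2,3,5,7,9,10,11,12,12,12,12,12,12,12,11,10,9,7 for degrees 0…18.
[z^18] = 1·7 + 1·10 + 1·12 + 1·12 + 1·12 = 53.

53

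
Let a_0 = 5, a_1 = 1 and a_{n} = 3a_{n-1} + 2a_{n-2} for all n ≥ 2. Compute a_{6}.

1885

The ordinary generating function has denominator 1 - 3z - 2z^2.
Iterating the recurrence: a_0,…,a_{6} = 5, 1, 13, 41, 149, 529, 1885.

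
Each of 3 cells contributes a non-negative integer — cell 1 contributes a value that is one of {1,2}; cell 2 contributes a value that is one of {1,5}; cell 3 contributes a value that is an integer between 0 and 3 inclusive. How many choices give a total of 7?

The generating function for the choices is (y + y²)·(y + y⁵)·(1 + y + y² + y³); the count is [y⁷].
(y + y²) has coefficients 0,1,1 for degrees 0…2.
(y + y⁵) has coefficients 0,1,0,0,0,1,0,0 for degrees 0…7.
Finally multiplying by (1 + y + y² + y³), the product of all factors after the first has coefficients 0,1,1,1,1,1,1,1 for degrees 0…7.
[y⁷] = 1·1 + 1·1 = 2.

2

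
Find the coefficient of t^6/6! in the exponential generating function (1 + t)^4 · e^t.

1045

The EGF product rule gives c_6 = Σ_{k_1+k_2=6} C(6; k_1,k_2) · ∏ g_i(k_i), where (1+t)^4 gives the falling factorial (4)_k; e^t gives (1)^k.
g_1(k) for k = 0…6: 1, 4, 12, 24, 24, 0, 0.
g_2(k) for k = 0…6: 1, 1, 1, 1, 1, 1, 1.
c_6 = Σ_k C(6,k)·g_1(k)·g_2(6−k) = 1·1·1 + 6·4·1 + 15·12·1 + 20·24·1 + 15·24·1 = 1 + 24 + 180 + 480 + 360 = 1045.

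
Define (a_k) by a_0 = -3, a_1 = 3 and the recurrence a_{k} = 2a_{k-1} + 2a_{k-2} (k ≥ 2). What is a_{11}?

14688

The ordinary generating function has denominator 1 - 2x - 2x^2.
Iterating the recurrence: a_0,…,a_{11} = -3, 3, 0, 6, 12, 36, 96, 264, 720, 1968, 5376, 14688.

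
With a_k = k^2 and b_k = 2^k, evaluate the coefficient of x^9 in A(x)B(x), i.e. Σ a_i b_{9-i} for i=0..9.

Write out a_i and b_{9-i} for i = 0,…,9 and sum the products.
Σ = 0·512 + 1·256 + 4·128 + 9·64 + 16·32 + 25·16 + 36·8 + 49·4 + 64·2 + 81·1 = 2949.

2949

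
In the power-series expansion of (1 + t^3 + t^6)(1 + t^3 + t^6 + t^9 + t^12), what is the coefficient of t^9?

(1 + t^3 + t^6) has coefficients 1,0,0,1,0,0,1 for degrees 0…6.
(1 + t^3 + t^6 + t^9 + t^12) has coefficients 1,0,0,1,0,0,1,0,0,1 for degrees 0…9.
[t^9] = 1·1 + 1·1 + 1·1 = 3.

3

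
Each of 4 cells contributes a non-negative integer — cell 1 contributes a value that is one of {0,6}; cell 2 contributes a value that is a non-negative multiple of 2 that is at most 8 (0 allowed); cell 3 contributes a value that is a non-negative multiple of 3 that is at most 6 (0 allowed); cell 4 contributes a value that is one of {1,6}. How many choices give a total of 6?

2

The generating function for the choices is (1 + x^6)·(1 + x^2 + x^4 + x^6 + x^8)·(1 + x^3 + x^6)·(x + x^6); the count is [x^6].
(1 + x^6) has coefficients 1,0,0,0,0,0,1 for degrees 0…6.
(1 + x^2 + x^4 + x^6 + x^8) has coefficients 1,0,1,0,1,0,1 for degrees 0…6.
Multiplying by (1 + x^3 + x^6) gives running coefficients 1,0,1,1,1,1,2 for degrees 0…6.
Finally multiplying by (x + x^6), the product of all factors after the first has coefficients 0,1,0,1,1,1,2 for degrees 0…6.
[x^6] = 1·2 + 1·0 = 2.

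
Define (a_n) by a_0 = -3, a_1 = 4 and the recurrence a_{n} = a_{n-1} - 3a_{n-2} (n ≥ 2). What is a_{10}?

The ordinary generating function has denominator 1 - z + 3z^2.
Iterating the recurrence: a_0,…,a_{10} = -3, 4, 13, 1, -38, -41, 73, 196, -23, -611, -542.

-542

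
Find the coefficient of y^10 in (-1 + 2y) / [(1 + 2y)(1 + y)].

Partial fractions give a closed form: a_n = (-4)·(-2)^n + (3)·(-1)^n.
At n = 10: a_10 = -4093.

-4093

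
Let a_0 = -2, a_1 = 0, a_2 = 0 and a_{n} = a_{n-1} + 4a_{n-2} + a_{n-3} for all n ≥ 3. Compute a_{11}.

The ordinary generating function has denominator 1 - t - 4t^2 - t^3.
Iterating the recurrence: a_0,…,a_{11} = -2, 0, 0, -2, -2, -10, -20, -62, -152, -420, -1090, -2922.

-2922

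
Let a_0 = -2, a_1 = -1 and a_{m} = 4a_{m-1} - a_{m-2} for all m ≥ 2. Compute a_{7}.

The ordinary generating function has denominator 1 - 4z + z^2.
Iterating the recurrence: a_0,…,a_{7} = -2, -1, -2, -7, -26, -97, -362, -1351.

-1351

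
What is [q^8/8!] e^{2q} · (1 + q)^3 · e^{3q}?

The EGF product rule gives c_8 = Σ_{k_1+k_2+k_3=8} C(8; k_1,k_2,k_3) · ∏ g_i(k_i), where e^{2q} gives (2)^k; (1+q)^3 gives the falling factorial (3)_k; e^{3q} gives (3)^k.
g_1(k) for k = 0…8: 1, 2, 4, 8, 16, 32, 64, 128, 256.
g_2(k) for k = 0…8: 1, 3, 6, 6, 0, 0, 0, 0, 0.
g_3(k) for k = 0…8: 1, 3, 9, 27, 81, 243, 729, 2187, 6561.
First combine the last two factors: h(k) = Σ_j C(k,j)·g_2(j)·g_3(k−j) for k = 0…8: 1, 6, 33, 168, 801, 3618, 15633, 65124, 263169.
c_8 = Σ_k C(8,k)·g_1(k)·h(8−k) = 1·1·263169 + 8·2·65124 + 28·4·15633 + 56·8·3618 + 70·16·801 + 56·32·168 + 28·64·33 + 8·128·6 + 1·256·1 = 263169 + 1041984 + 1750896 + 1620864 + 897120 + 301056 + 59136 + 6144 + 256 = 5940625.

5940625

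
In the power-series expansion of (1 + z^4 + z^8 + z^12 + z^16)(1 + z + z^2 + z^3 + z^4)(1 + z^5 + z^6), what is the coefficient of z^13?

4

(1 + z^4 + z^8 + z^12 + z^16) has coefficients 1,0,0,0,1,0,0,0,1,0,0,0,1,0 for degrees 0…13.
(1 + z + z^2 + z^3 + z^4) has coefficients 1,1,1,1,1,0,0,0,0,0,0,0,0,0 for degrees 0…13.
Finally multiplying by (1 + z^5 + z^6), the product of all factors after the first has coefficients 1,1,1,1,1,1,2,2,2,2,1,0,0,0 for degrees 0…13.
[z^13] = 1·0 + 1·2 + 1·1 + 1·1 = 4.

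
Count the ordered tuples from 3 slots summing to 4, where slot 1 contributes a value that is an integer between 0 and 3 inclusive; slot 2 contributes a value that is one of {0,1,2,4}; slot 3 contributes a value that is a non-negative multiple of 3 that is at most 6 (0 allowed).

The generating function for the choices is (1 + y + y² + y³)·(1 + y + y² + y⁴)·(1 + y³ + y⁶); the count is [y⁴].
(1 + y + y² + y³) has coefficients 1,1,1,1 for degrees 0…3.
(1 + y + y² + y⁴) has coefficients 1,1,1,0,1 for degrees 0…4.
Finally multiplying by (1 + y³ + y⁶), the product of all factors after the first has coefficients 1,1,1,1,2 for degrees 0…4.
[y⁴] = 1·2 + 1·1 + 1·1 + 1·1 = 5.

5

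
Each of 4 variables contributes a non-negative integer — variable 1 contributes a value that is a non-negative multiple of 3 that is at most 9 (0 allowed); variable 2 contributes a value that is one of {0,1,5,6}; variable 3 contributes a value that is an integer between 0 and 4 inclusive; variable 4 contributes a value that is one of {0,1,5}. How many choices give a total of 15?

The generating function for the choices is (1 + z^3 + z^6 + z^9)·(1 + z + z^5 + z^6)·(1 + z + z^2 + z^3 + z^4)·(1 + z + z^5); the count is [z^15].
(1 + z^3 + z^6 + z^9) has coefficients 1,0,0,1,0,0,1,0,0,1 for degrees 0…9.
(1 + z + z^5 + z^6) has coefficients 1,1,0,0,0,1,1,0,0,0,0,0,0,0,0,0 for degrees 0…15.
Multiplying by (1 + z + z^2 + z^3 + z^4) gives running coefficients 1,2,2,2,2,2,2,2,2,2,1,0,0,0,0,0 for degrees 0…15.
Finally multiplying by (1 + z + z^5), the product of all factors after the first has coefficients 1,3,4,4,4,5,6,6,6,6,5,3,2,2,2,1 for degrees 0…15.
[z^15] = 1·1 + 1·2 + 1·6 + 1·6 = 15.

15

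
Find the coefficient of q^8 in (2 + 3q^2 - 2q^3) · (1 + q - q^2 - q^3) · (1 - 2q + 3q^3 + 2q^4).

-13

(2 + 3q^2 - 2q^3) has coefficients 2,0,3,-2 for degrees 0…3.
(1 + q - q^2 - q^3) has coefficients 1,1,-1,-1,0,0,0,0,0 for degrees 0…8.
Finally multiplying by (1 - 2q + 3q^3 + 2q^4), the product of all factors after the first has coefficients 1,-1,-3,4,7,-1,-5,-2,0 for degrees 0…8.
[q^8] = 2·0 + 3·(-5) − 2·(-1) = -13.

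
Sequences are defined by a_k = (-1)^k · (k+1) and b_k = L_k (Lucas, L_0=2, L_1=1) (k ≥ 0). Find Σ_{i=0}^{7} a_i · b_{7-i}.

The convolution is the t^7 coefficient of A(t)B(t).
Σ = 1·29 − 2·18 + 3·11 − 4·7 + 5·4 − 6·3 + 7·1 − 8·2 = -9.

-9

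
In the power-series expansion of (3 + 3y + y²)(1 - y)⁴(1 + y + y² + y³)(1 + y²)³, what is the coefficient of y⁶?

(3 + 3y + y²) has coefficients 3,3,1 for degrees 0…2.
(1 - y)⁴ has coefficients 1,-4,6,-4,1,0,0 for degrees 0…6.
Multiplying by (1 + y + y² + y³) gives running coefficients 1,-3,3,-1,-1,3,-3 for degrees 0…6.
Finally multiplying by (1 + y²)³, the product of all factors after the first has coefficients 1,-3,6,-10,11,-9,4 for degrees 0…6.
[y⁶] = 3·4 + 3·(-9) + 1·11 = -4.

-4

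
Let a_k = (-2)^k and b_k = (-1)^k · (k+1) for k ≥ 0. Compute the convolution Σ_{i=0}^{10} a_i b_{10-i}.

This is [x^10] in the product of the two ordinary generating functions.
Σ = 1·11 − 2·(-10) + 4·9 − 8·(-8) + 16·7 − 32·(-6) + 64·5 − 128·(-4) + 256·3 − 512·(-2) + 1024·1 = 4083.

4083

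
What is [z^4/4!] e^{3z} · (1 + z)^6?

4149

The EGF product rule gives c_4 = Σ_{k_1+k_2=4} C(4; k_1,k_2) · ∏ g_i(k_i), where e^{3z} gives (3)^k; (1+z)^6 gives the falling factorial (6)_k.
g_1(k) for k = 0…4: 1, 3, 9, 27, 81.
g_2(k) for k = 0…4: 1, 6, 30, 120, 360.
c_4 = Σ_k C(4,k)·g_1(k)·g_2(4−k) = 1·1·360 + 4·3·120 + 6·9·30 + 4·27·6 + 1·81·1 = 360 + 1440 + 1620 + 648 + 81 = 4149.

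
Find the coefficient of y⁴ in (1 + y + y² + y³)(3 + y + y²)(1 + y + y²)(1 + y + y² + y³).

(1 + y + y² + y³) has coefficients 1,1,1,1 for degrees 0…3.
(3 + y + y²) has coefficients 3,1,1,0,0 for degrees 0…4.
Multiplying by (1 + y + y²) gives running coefficients 3,4,5,2,1 for degrees 0…4.
Finally multiplying by (1 + y + y² + y³), the product of all factors after the first has coefficients 3,7,12,14,12 for degrees 0…4.
[y⁴] = 1·12 + 1·14 + 1·12 + 1·7 = 45.

45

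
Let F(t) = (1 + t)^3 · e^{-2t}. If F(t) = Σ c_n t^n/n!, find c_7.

544

The EGF product rule gives c_7 = Σ_{k_1+k_2=7} C(7; k_1,k_2) · ∏ g_i(k_i), where (1+t)^3 gives the falling factorial (3)_k; e^{-2t} gives (-2)^k.
g_1(k) for k = 0…7: 1, 3, 6, 6, 0, 0, 0, 0.
g_2(k) for k = 0…7: 1, -2, 4, -8, 16, -32, 64, -128.
c_7 = Σ_k C(7,k)·g_1(k)·g_2(7−k) = 1·1·(-128) + 7·3·64 + 21·6·(-32) + 35·6·16 = −128 + 1344 − 4032 + 3360 = 544.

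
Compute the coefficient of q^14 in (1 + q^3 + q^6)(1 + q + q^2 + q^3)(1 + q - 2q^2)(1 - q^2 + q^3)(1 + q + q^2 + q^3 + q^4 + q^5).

(1 + q^3 + q^6) has coefficients 1,0,0,1,0,0,1 for degrees 0…6.
(1 + q + q^2 + q^3) has coefficients 1,1,1,1,0,0,0,0,0,0,0,0,0,0,0 for degrees 0…14.
Multiplying by (1 + q - 2q^2) gives running coefficients 1,2,0,0,-1,-2,0,0,0,0,0,0,0,0,0 for degrees 0…14.
Multiplying by (1 - q^2 + q^3) gives running coefficients 1,2,-1,-1,1,-2,1,1,-2,0,0,0,0,0,0 for degrees 0…14.
Finally multiplying by (1 + q + q^2 + q^3 + q^4 + q^5), the product of all factors after the first has coefficients 1,3,2,1,2,0,0,-1,-2,-1,-2,0,-1,-2,0 for degrees 0…14.
[q^14] = 1·0 + 1·0 + 1·(-2) = -2.

-2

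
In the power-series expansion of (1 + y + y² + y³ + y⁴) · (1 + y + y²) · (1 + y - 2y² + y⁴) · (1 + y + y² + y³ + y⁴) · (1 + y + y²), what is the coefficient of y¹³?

11

(1 + y + y² + y³ + y⁴) has coefficients 1,1,1,1,1 for degrees 0…4.
(1 + y + y²) has coefficients 1,1,1,0,0,0,0,0,0,0,0,0,0,0 for degrees 0…13.
Multiplying by (1 + y - 2y² + y⁴) gives running coefficients 1,2,0,-1,-1,1,1,0,0,0,0,0,0,0 for degrees 0…13.
Multiplying by (1 + y + y² + y³ + y⁴) gives running coefficients 1,3,3,2,1,1,0,0,1,2,1,0,0,0 for degrees 0…13.
Finally multiplying by (1 + y + y²), the product of all factors after the first has coefficients 1,4,7,8,6,4,2,1,1,3,4,3,1,0 for degrees 0…13.
[y¹³] = 1·0 + 1·1 + 1·3 + 1·4 + 1·3 = 11.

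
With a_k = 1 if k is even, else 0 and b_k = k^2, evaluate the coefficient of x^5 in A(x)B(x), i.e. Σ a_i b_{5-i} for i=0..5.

This is [x^5] in the product of the two ordinary generating functions.
Σ = 1·25 + 0·16 + 1·9 + 0·4 + 1·1 + 0·0 = 35.

35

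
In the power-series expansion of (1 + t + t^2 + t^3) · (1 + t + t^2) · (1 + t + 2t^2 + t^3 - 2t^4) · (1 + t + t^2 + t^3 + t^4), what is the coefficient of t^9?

(1 + t + t^2 + t^3) has coefficients 1,1,1,1 for degrees 0…3.
(1 + t + t^2) has coefficients 1,1,1,0,0,0,0,0,0,0 for degrees 0…9.
Multiplying by (1 + t + 2t^2 + t^3 - 2t^4) gives running coefficients 1,2,4,4,1,-1,-2,0,0,0 for degrees 0…9.
Finally multiplying by (1 + t + t^2 + t^3 + t^4), the product of all factors after the first has coefficients 1,3,7,11,12,10,6,2,-2,-3 for degrees 0…9.
[t^9] = 1·(-3) + 1·(-2) + 1·2 + 1·6 = 3.

3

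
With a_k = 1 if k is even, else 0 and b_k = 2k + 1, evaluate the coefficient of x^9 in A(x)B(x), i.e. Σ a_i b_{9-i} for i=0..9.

The convolution is the t^9 coefficient of A(t)B(t).
Σ = 1·19 + 0·17 + 1·15 + 0·13 + 1·11 + 0·9 + 1·7 + 0·5 + 1·3 + 0·1 = 55.

55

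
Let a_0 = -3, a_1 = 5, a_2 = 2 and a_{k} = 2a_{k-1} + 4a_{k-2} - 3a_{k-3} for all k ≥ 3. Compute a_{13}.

The ordinary generating function has denominator 1 - 2q - 4q^2 + 3q^3.
Iterating the recurrence: a_0,…,a_{13} = -3, 5, 2, 33, 59, 244, 625, 2049, 5866, 18053, 53423, 161460, 482453, 1450477.

1450477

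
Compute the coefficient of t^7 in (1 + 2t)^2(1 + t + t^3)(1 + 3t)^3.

216

(1 + 2t)^2 has coefficients 1,4,4 for degrees 0…2.
(1 + t + t^3) has coefficients 1,1,0,1,0,0,0,0 for degrees 0…7.
Finally multiplying by (1 + 3t)^3, the product of all factors after the first has coefficients 1,10,36,55,36,27,27,0 for degrees 0…7.
[t^7] = 1·0 + 4·27 + 4·27 = 216.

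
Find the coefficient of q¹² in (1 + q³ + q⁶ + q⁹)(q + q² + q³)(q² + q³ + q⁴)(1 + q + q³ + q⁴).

12

(1 + q³ + q⁶ + q⁹) has coefficients 1,0,0,1,0,0,1,0,0,1 for degrees 0…9.
(q + q² + q³) has coefficients 0,1,1,1,0,0,0,0,0,0,0,0,0 for degrees 0…12.
Multiplying by (q² + q³ + q⁴) gives running coefficients 0,0,0,1,2,3,2,1,0,0,0,0,0 for degrees 0…12.
Finally multiplying by (1 + q + q³ + q⁴), the product of all factors after the first has coefficients 0,0,0,1,3,5,6,6,6,5,3,1,0 for degrees 0…12.
[q¹²] = 1·0 + 1·5 + 1·6 + 1·1 = 12.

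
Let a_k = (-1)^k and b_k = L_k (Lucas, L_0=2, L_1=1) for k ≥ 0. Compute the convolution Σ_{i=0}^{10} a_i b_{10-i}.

Write out a_i and b_{10-i} for i = 0,…,10 and sum the products.
Σ = 1·123 − 1·76 + 1·47 − 1·29 + 1·18 − 1·11 + 1·7 − 1·4 + 1·3 − 1·1 + 1·2 = 79.

79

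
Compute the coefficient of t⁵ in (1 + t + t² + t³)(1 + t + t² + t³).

(1 + t + t² + t³) has coefficients 1,1,1,1 for degrees 0…3.
(1 + t + t² + t³) has coefficients 1,1,1,1,0,0 for degrees 0…5.
[t⁵] = 1·0 + 1·0 + 1·1 + 1·1 = 2.

2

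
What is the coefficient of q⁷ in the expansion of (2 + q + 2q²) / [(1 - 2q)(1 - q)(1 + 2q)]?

297

The denominator gives the recurrence a_n = a_(n−1) + 4a_(n−2) − 4a_(n−3) for n ≥ 3; the numerator fixes a_0 = 2, a_1 = 3, a_2 = 13.
Iterating: 2, 3, 13, 17, 57, 73, 233, 297, so a_7 = 297.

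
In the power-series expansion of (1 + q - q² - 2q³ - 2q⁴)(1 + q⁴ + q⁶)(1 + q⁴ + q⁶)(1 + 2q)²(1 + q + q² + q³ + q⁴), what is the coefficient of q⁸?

(1 + q - q² - 2q³ - 2q⁴) has coefficients 1,1,-1,-2,-2 for degrees 0…4.
(1 + q⁴ + q⁶) has coefficients 1,0,0,0,1,0,1,0,0 for degrees 0…8.
Multiplying by (1 + q⁴ + q⁶) gives running coefficients 1,0,0,0,2,0,2,0,1 for degrees 0…8.
Multiplying by (1 + 2q)² gives running coefficients 1,4,4,0,2,8,10,8,9 for degrees 0…8.
Finally multiplying by (1 + q + q² + q³ + q⁴), the product of all factors after the first has coefficients 1,5,9,9,11,18,24,28,37 for degrees 0…8.
[q⁸] = 1·37 + 1·28 − 1·24 − 2·18 − 2·11 = -17.

-17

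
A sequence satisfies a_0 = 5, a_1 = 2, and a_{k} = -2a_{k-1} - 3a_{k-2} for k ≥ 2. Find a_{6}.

185

The ordinary generating function has denominator 1 + 2z + 3z^2.
Iterating the recurrence: a_0,…,a_{6} = 5, 2, -19, 32, -7, -82, 185.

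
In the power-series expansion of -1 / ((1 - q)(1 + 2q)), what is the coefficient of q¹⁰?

-683

The denominator gives the recurrence a_n = −a_(n−1) + 2a_(n−2) for n ≥ 2; the numerator fixes a_0 = -1, a_1 = 1.
Iterating: -1, 1, -3, 5, -11, 21, -43, 85, -171, 341, -683, so a_10 = -683.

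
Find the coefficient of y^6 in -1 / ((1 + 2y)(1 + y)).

Partial fractions give a closed form: a_n = (-2)·(-2)^n + (1)·(-1)^n.
At n = 6: a_6 = -127.

-127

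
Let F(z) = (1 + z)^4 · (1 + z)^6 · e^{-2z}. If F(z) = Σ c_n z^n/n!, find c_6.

The EGF product rule gives c_6 = Σ_{k_1+k_2+k_3=6} C(6; k_1,k_2,k_3) · ∏ g_i(k_i), where (1+z)^4 gives the falling factorial (4)_k; (1+z)^6 gives the falling factorial (6)_k; e^{-2z} gives (-2)^k.
g_1(k) for k = 0…6: 1, 4, 12, 24, 24, 0, 0.
g_2(k) for k = 0…6: 1, 6, 30, 120, 360, 720, 720.
g_3(k) for k = 0…6: 1, -2, 4, -8, 16, -32, 64.
First combine the last two factors: h(k) = Σ_j C(k,j)·g_2(j)·g_3(k−j) for k = 0…6: 1, 4, 10, 4, -56, -32, 592.
c_6 = Σ_k C(6,k)·g_1(k)·h(6−k) = 1·1·592 + 6·4·(-32) + 15·12·(-56) + 20·24·4 + 15·24·10 = 592 − 768 − 10080 + 1920 + 3600 = -4736.

-4736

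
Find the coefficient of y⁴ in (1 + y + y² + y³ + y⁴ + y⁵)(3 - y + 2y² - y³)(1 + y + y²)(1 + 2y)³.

(1 + y + y² + y³ + y⁴ + y⁵) has coefficients 1,1,1,1,1 for degrees 0…4.
(3 - y + 2y² - y³) has coefficients 3,-1,2,-1,0 for degrees 0…4.
Multiplying by (1 + y + y²) gives running coefficients 3,2,4,0,1 for degrees 0…4.
Finally multiplying by (1 + 2y)³, the product of all factors after the first has coefficients 3,20,52,72,65 for degrees 0…4.
[y⁴] = 1·65 + 1·72 + 1·52 + 1·20 + 1·3 = 212.

212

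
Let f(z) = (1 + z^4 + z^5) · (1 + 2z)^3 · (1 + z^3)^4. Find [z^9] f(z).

(1 + z^4 + z^5) has coefficients 1,0,0,0,1,1 for degrees 0…5.
(1 + 2z)^3 has coefficients 1,6,12,8,0,0,0,0,0,0 for degrees 0…9.
Finally multiplying by (1 + z^3)^4, the product of all factors after the first has coefficients 1,6,12,12,24,48,38,36,72,52 for degrees 0…9.
[z^9] = 1·52 + 1·48 + 1·24 = 124.

124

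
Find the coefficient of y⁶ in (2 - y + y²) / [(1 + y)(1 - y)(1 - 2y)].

149

Partial fractions give a closed form: a_n = (2/3)·(-1)^n + (-1)·1^n + (7/3)·2^n.
At n = 6: a_6 = 149.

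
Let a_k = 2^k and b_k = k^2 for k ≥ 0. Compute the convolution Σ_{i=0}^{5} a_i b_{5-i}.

141

This is [x^5] in the product of the two ordinary generating functions.
Σ = 1·25 + 2·16 + 4·9 + 8·4 + 16·1 + 32·0 = 141.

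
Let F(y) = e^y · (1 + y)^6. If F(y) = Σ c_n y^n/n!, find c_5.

The EGF product rule gives c_5 = Σ_{k_1+k_2=5} C(5; k_1,k_2) · ∏ g_i(k_i), where e^y gives (1)^k; (1+y)^6 gives the falling factorial (6)_k.
g_1(k) for k = 0…5: 1, 1, 1, 1, 1, 1.
g_2(k) for k = 0…5: 1, 6, 30, 120, 360, 720.
c_5 = Σ_k C(5,k)·g_1(k)·g_2(5−k) = 1·1·720 + 5·1·360 + 10·1·120 + 10·1·30 + 5·1·6 + 1·1·1 = 720 + 1800 + 1200 + 300 + 30 + 1 = 4051.

4051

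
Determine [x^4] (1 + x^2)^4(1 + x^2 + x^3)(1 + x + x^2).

16

(1 + x^2)^4 has coefficients 1,0,4,0,6 for degrees 0…4.
(1 + x^2 + x^3) has coefficients 1,0,1,1,0 for degrees 0…4.
Finally multiplying by (1 + x + x^2), the product of all factors after the first has coefficients 1,1,2,2,2 for degrees 0…4.
[x^4] = 1·2 + 4·2 + 6·1 = 16.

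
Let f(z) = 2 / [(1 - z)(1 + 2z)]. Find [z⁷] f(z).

-170

The denominator gives the recurrence a_n = −a_(n−1) + 2a_(n−2) for n ≥ 2; the numerator fixes a_0 = 2, a_1 = -2.
Iterating: 2, -2, 6, -10, 22, -42, 86, -170, so a_7 = -170.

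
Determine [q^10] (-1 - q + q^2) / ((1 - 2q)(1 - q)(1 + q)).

-1706

Partial fractions give a closed form: a_n = (-5/3)·2^n + (1/2)·1^n + (1/6)·(-1)^n.
At n = 10: a_10 = -1706.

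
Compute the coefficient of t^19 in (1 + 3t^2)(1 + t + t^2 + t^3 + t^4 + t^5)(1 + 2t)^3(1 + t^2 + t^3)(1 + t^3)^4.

(1 + 3t^2) has coefficients 1,0,3 for degrees 0…2.
(1 + t + t^2 + t^3 + t^4 + t^5) has coefficients 1,1,1,1,1,1,0,0,0,0,0,0,0,0,0,0,0,0,0,0 for degrees 0…19.
Multiplying by (1 + 2t)^3 gives running coefficients 1,7,19,27,27,27,26,20,8,0,0,0,0,0,0,0,0,0,0,0 for degrees 0…19.
Multiplying by (1 + t^2 + t^3) gives running coefficients 1,7,20,35,53,73,80,74,61,46,28,8,0,0,0,0,0,0,0,0 for degrees 0…19.
Finally multiplying by (1 + t^3)^4, the product of all factors after the first has coefficients 1,7,20,39,81,153,226,328,473,580,670,770,805,775,710,631,517,365,264,186 for degrees 0…19.
[t^19] = 1·186 + 3·365 = 1281.

1281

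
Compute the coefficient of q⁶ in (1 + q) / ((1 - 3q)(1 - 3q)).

The denominator gives the recurrence a_n = 6a_(n−1) − 9a_(n−2) for n ≥ 3; the numerator fixes a_0 = 1, a_1 = 7, a_2 = 33.
Iterating: 1, 7, 33, 135, 513, 1863, 6561, so a_6 = 6561.

6561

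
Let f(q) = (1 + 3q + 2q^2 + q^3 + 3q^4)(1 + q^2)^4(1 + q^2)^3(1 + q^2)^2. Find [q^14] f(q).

582

(1 + 3q + 2q^2 + q^3 + 3q^4) has coefficients 1,3,2,1,3 for degrees 0…4.
(1 + q^2)^4 has coefficients 1,0,4,0,6,0,4,0,1,0,0,0,0,0,0 for degrees 0…14.
Multiplying by (1 + q^2)^3 gives running coefficients 1,0,7,0,21,0,35,0,35,0,21,0,7,0,1 for degrees 0…14.
Finally multiplying by (1 + q^2)^2, the product of all factors after the first has coefficients 1,0,9,0,36,0,84,0,126,0,126,0,84,0,36 for degrees 0…14.
[q^14] = 1·36 + 3·0 + 2·84 + 1·0 + 3·126 = 582.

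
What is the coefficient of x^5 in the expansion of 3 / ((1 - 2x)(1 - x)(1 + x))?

126

The denominator gives the recurrence a_n = 2a_(n−1) + a_(n−2) − 2a_(n−3) for n ≥ 3; the numerator fixes a_0 = 3, a_1 = 6, a_2 = 15.
Iterating: 3, 6, 15, 30, 63, 126, so a_5 = 126.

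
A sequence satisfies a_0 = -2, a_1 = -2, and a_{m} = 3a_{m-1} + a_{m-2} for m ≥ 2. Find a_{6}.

-938

The ordinary generating function has denominator 1 - 3x - x^2.
Iterating the recurrence: a_0,…,a_{6} = -2, -2, -8, -26, -86, -284, -938.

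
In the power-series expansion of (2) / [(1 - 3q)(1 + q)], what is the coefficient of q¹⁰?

88574

The denominator gives the recurrence a_n = 2a_(n−1) + 3a_(n−2) for n ≥ 2; the numerator fixes a_0 = 2, a_1 = 4.
Iterating: 2, 4, 14, 40, 122, 364, 1094, 3280, 9842, 29524, 88574, so a_10 = 88574.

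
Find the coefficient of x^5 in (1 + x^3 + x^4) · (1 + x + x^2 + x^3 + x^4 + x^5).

3

(1 + x^3 + x^4) has coefficients 1,0,0,1,1 for degrees 0…4.
(1 + x + x^2 + x^3 + x^4 + x^5) has coefficients 1,1,1,1,1,1 for degrees 0…5.
[x^5] = 1·1 + 1·1 + 1·1 = 3.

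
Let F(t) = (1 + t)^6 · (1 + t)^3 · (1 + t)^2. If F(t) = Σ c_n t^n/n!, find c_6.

The EGF product rule gives c_6 = Σ_{k_1+k_2+k_3=6} C(6; k_1,k_2,k_3) · ∏ g_i(k_i), where (1+t)^6 gives the falling factorial (6)_k; (1+t)^3 gives the falling factorial (3)_k; (1+t)^2 gives the falling factorial (2)_k.
g_1(k) for k = 0…6: 1, 6, 30, 120, 360, 720, 720.
g_2(k) for k = 0…6: 1, 3, 6, 6, 0, 0, 0.
g_3(k) for k = 0…6: 1, 2, 2, 0, 0, 0, 0.
First combine the last two factors: h(k) = Σ_j C(k,j)·g_2(j)·g_3(k−j) for k = 0…6: 1, 5, 20, 60, 120, 120, 0.
c_6 = Σ_k C(6,k)·g_1(k)·h(6−k) = 6·6·120 + 15·30·120 + 20·120·60 + 15·360·20 + 6·720·5 + 1·720·1 = 4320 + 54000 + 144000 + 108000 + 21600 + 720 = 332640.

332640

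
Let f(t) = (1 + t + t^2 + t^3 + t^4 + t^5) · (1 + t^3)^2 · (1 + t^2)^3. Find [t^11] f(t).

16

(1 + t + t^2 + t^3 + t^4 + t^5) has coefficients 1,1,1,1,1,1 for degrees 0…5.
(1 + t^3)^2 has coefficients 1,0,0,2,0,0,1,0,0,0,0,0 for degrees 0…11.
Finally multiplying by (1 + t^2)^3, the product of all factors after the first has coefficients 1,0,3,2,3,6,2,6,3,2,3,0 for degrees 0…11.
[t^11] = 1·0 + 1·3 + 1·2 + 1·3 + 1·6 + 1·2 = 16.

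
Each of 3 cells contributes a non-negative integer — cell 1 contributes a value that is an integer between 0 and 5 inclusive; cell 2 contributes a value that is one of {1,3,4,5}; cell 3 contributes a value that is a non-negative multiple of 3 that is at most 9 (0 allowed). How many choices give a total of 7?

7

The generating function for the choices is (1 + y + y^2 + y^3 + y^4 + y^5)·(y + y^3 + y^4 + y^5)·(1 + y^3 + y^6 + y^9); the count is [y^7].
(1 + y + y^2 + y^3 + y^4 + y^5) has coefficients 1,1,1,1,1,1 for degrees 0…5.
(y + y^3 + y^4 + y^5) has coefficients 0,1,0,1,1,1,0,0 for degrees 0…7.
Finally multiplying by (1 + y^3 + y^6 + y^9), the product of all factors after the first has coefficients 0,1,0,1,2,1,1,2 for degrees 0…7.
[y^7] = 1·2 + 1·1 + 1·1 + 1·2 + 1·1 + 1·0 = 7.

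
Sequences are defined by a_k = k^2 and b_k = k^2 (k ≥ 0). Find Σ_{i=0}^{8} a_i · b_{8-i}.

1092

This is [x^8] in the product of the two ordinary generating functions.
Σ = 0·64 + 1·49 + 4·36 + 9·25 + 16·16 + 25·9 + 36·4 + 49·1 + 64·0 = 1092.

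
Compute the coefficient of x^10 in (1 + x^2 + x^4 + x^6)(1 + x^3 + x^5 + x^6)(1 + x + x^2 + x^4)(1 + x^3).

13

(1 + x^2 + x^4 + x^6) has coefficients 1,0,1,0,1,0,1 for degrees 0…6.
(1 + x^3 + x^5 + x^6) has coefficients 1,0,0,1,0,1,1,0,0,0,0 for degrees 0…10.
Multiplying by (1 + x + x^2 + x^4) gives running coefficients 1,1,1,1,2,2,2,3,1,1,1 for degrees 0…10.
Finally multiplying by (1 + x^3), the product of all factors after the first has coefficients 1,1,1,2,3,3,3,5,3,3,4 for degrees 0…10.
[x^10] = 1·4 + 1·3 + 1·3 + 1·3 = 13.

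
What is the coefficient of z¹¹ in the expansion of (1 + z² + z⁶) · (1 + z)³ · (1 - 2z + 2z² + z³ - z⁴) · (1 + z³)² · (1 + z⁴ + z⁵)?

(1 + z² + z⁶) has coefficients 1,0,1,0,0,0,1 for degrees 0…6.
(1 + z)³ has coefficients 1,3,3,1,0,0,0,0,0,0,0,0 for degrees 0…11.
Multiplying by (1 - 2z + 2z² + z³ - z⁴) gives running coefficients 1,1,-1,2,6,2,-2,-1,0,0,0,0 for degrees 0…11.
Multiplying by (1 + z³)² gives running coefficients 1,1,-1,4,8,0,3,12,3,-2,4,2 for degrees 0…11.
Finally multiplying by (1 + z⁴ + z⁵), the product of all factors after the first has coefficients 1,1,-1,4,9,2,3,15,15,6,7,17 for degrees 0…11.
[z¹¹] = 1·17 + 1·6 + 1·2 = 25.

25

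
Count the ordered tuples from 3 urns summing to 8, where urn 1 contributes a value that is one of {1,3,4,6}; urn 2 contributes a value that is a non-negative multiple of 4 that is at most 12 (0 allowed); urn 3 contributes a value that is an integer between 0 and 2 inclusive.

3

The generating function for the choices is (y + y^3 + y^4 + y^6)·(1 + y^4 + y^8 + y^12)·(1 + y + y^2); the count is [y^8].
(y + y^3 + y^4 + y^6) has coefficients 0,1,0,1,1,0,1 for degrees 0…6.
(1 + y^4 + y^8 + y^12) has coefficients 1,0,0,0,1,0,0,0,1 for degrees 0…8.
Finally multiplying by (1 + y + y^2), the product of all factors after the first has coefficients 1,1,1,0,1,1,1,0,1 for degrees 0…8.
[y^8] = 1·0 + 1·1 + 1·1 + 1·1 = 3.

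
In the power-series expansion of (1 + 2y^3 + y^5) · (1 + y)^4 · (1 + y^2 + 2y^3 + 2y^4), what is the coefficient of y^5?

39

(1 + 2y^3 + y^5) has coefficients 1,0,0,2,0,1 for degrees 0…5.
(1 + y)^4 has coefficients 1,4,6,4,1,0 for degrees 0…5.
Finally multiplying by (1 + y^2 + 2y^3 + 2y^4), the product of all factors after the first has coefficients 1,4,7,10,17,24 for degrees 0…5.
[y^5] = 1·24 + 2·7 + 1·1 = 39.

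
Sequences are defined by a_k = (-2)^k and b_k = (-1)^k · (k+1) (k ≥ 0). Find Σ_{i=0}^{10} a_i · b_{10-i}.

4083

Write out a_i and b_{10-i} for i = 0,…,10 and sum the products.
Σ = 1·11 − 2·(-10) + 4·9 − 8·(-8) + 16·7 − 32·(-6) + 64·5 − 128·(-4) + 256·3 − 512·(-2) + 1024·1 = 4083.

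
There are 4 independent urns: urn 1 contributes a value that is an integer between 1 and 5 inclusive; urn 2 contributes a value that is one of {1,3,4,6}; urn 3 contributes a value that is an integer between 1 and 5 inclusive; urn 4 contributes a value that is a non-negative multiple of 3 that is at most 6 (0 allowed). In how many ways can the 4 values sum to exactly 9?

The generating function for the choices is (t + t^2 + t^3 + t^4 + t^5)·(t + t^3 + t^4 + t^6)·(t + t^2 + t^3 + t^4 + t^5)·(1 + t^3 + t^6); the count is [t^9].
(t + t^2 + t^3 + t^4 + t^5) has coefficients 0,1,1,1,1,1 for degrees 0…5.
(t + t^3 + t^4 + t^6) has coefficients 0,1,0,1,1,0,1,0,0,0 for degrees 0…9.
Multiplying by (t + t^2 + t^3 + t^4 + t^5) gives running coefficients 0,0,1,1,2,3,3,3,3,2 for degrees 0…9.
Finally multiplying by (1 + t^3 + t^6), the product of all factors after the first has coefficients 0,0,1,1,2,4,4,5,7,6 for degrees 0…9.
[t^9] = 1·7 + 1·5 + 1·4 + 1·4 + 1·2 = 22.

22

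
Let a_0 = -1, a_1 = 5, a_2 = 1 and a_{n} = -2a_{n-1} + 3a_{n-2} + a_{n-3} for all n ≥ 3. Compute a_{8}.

The ordinary generating function has denominator 1 + 2q - 3q^2 - q^3.
Iterating the recurrence: a_0,…,a_{8} = -1, 5, 1, 12, -16, 69, -174, 539, -1531.

-1531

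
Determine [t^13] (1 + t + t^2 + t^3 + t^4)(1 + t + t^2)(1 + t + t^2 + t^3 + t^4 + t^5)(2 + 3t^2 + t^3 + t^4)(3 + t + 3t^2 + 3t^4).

(1 + t + t^2 + t^3 + t^4) has coefficients 1,1,1,1,1 for degrees 0…4.
(1 + t + t^2) has coefficients 1,1,1,0,0,0,0,0,0,0,0,0,0,0 for degrees 0…13.
Multiplying by (1 + t + t^2 + t^3 + t^4 + t^5) gives running coefficients 1,2,3,3,3,3,2,1,0,0,0,0,0,0 for degrees 0…13.
Multiplying by (2 + 3t^2 + t^3 + t^4) gives running coefficients 2,4,9,13,18,20,19,17,12,8,3,1,0,0 for degrees 0…13.
Finally multiplying by (3 + t + 3t^2 + 3t^4), the product of all factors after the first has coefficients 6,14,37,60,100,129,158,169,164,147,110,81,46,27 for degrees 0…13.
[t^13] = 1·27 + 1·46 + 1·81 + 1·110 + 1·147 = 411.

411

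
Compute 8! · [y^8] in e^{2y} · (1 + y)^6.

The EGF product rule gives c_8 = Σ_{k_1+k_2=8} C(8; k_1,k_2) · ∏ g_i(k_i), where e^{2y} gives (2)^k; (1+y)^6 gives the falling factorial (6)_k.
g_1(k) for k = 0…8: 1, 2, 4, 8, 16, 32, 64, 128, 256.
g_2(k) for k = 0…8: 1, 6, 30, 120, 360, 720, 720, 0, 0.
c_8 = Σ_k C(8,k)·g_1(k)·g_2(8−k) = 28·4·720 + 56·8·720 + 70·16·360 + 56·32·120 + 28·64·30 + 8·128·6 + 1·256·1 = 80640 + 322560 + 403200 + 215040 + 53760 + 6144 + 256 = 1081600.

1081600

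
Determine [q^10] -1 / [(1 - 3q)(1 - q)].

-88573

The denominator gives the recurrence a_n = 4a_(n−1) − 3a_(n−2) for n ≥ 2; the numerator fixes a_0 = -1, a_1 = -4.
Iterating: -1, -4, -13, -40, -121, -364, -1093, -3280, -9841, -29524, -88573, so a_10 = -88573.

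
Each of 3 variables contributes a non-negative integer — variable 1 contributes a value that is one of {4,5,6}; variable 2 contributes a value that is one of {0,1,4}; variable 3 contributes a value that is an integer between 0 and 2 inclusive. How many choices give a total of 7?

5

The generating function for the choices is (q⁴ + q⁵ + q⁶)·(1 + q + q⁴)·(1 + q + q²); the count is [q⁷].
(q⁴ + q⁵ + q⁶) has coefficients 0,0,0,0,1,1,1 for degrees 0…6.
(1 + q + q⁴) has coefficients 1,1,0,0,1,0,0,0 for degrees 0…7.
Finally multiplying by (1 + q + q²), the product of all factors after the first has coefficients 1,2,2,1,1,1,1,0 for degrees 0…7.
[q⁷] = 1·1 + 1·2 + 1·2 = 5.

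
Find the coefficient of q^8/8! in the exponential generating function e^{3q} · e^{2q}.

The EGF product rule gives c_8 = Σ_{k_1+k_2=8} C(8; k_1,k_2) · ∏ g_i(k_i), where e^{3q} gives (3)^k; e^{2q} gives (2)^k.
g_1(k) for k = 0…8: 1, 3, 9, 27, 81, 243, 729, 2187, 6561.
g_2(k) for k = 0…8: 1, 2, 4, 8, 16, 32, 64, 128, 256.
c_8 = Σ_k C(8,k)·g_1(k)·g_2(8−k) = 1·1·256 + 8·3·128 + 28·9·64 + 56·27·32 + 70·81·16 + 56·243·8 + 28·729·4 + 8·2187·2 + 1·6561·1 = 256 + 3072 + 16128 + 48384 + 90720 + 108864 + 81648 + 34992 + 6561 = 390625.

390625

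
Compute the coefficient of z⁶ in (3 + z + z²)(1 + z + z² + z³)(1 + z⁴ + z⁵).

(3 + z + z²) has coefficients 3,1,1 for degrees 0…2.
(1 + z + z² + z³) has coefficients 1,1,1,1,0,0,0 for degrees 0…6.
Finally multiplying by (1 + z⁴ + z⁵), the product of all factors after the first has coefficients 1,1,1,1,1,2,2 for degrees 0…6.
[z⁶] = 3·2 + 1·2 + 1·1 = 9.

9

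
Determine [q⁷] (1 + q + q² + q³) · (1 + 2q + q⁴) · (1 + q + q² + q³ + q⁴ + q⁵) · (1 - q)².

-2

(1 + q + q² + q³) has coefficients 1,1,1,1 for degrees 0…3.
(1 + 2q + q⁴) has coefficients 1,2,0,0,1,0,0,0 for degrees 0…7.
Multiplying by (1 + q + q² + q³ + q⁴ + q⁵) gives running coefficients 1,3,3,3,4,4,3,1 for degrees 0…7.
Finally multiplying by (1 - q)², the product of all factors after the first has coefficients 1,1,-2,0,1,-1,-1,-1 for degrees 0…7.
[q⁷] = 1·(-1) + 1·(-1) + 1·(-1) + 1·1 = -2.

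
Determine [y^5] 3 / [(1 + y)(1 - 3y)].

546

Partial fractions give a closed form: a_n = (3/4)·(-1)^n + (9/4)·3^n.
At n = 5: a_5 = 546.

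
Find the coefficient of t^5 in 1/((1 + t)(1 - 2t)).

Partial fractions give a closed form: a_n = (1/3)·(-1)^n + (2/3)·2^n.
At n = 5: a_5 = 21.

21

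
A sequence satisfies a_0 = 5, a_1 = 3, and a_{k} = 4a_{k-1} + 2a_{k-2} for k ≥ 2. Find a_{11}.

14496224

The ordinary generating function has denominator 1 - 4t - 2t^2.
Iterating the recurrence: a_0,…,a_{11} = 5, 3, 22, 94, 420, 1868, 8312, 36984, 164560, 732208, 3257952, 14496224.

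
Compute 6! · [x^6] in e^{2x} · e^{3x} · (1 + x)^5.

495475

The EGF product rule gives c_6 = Σ_{k_1+k_2+k_3=6} C(6; k_1,k_2,k_3) · ∏ g_i(k_i), where e^{2x} gives (2)^k; e^{3x} gives (3)^k; (1+x)^5 gives the falling factorial (5)_k.
g_1(k) for k = 0…6: 1, 2, 4, 8, 16, 32, 64.
g_2(k) for k = 0…6: 1, 3, 9, 27, 81, 243, 729.
g_3(k) for k = 0…6: 1, 5, 20, 60, 120, 120, 0.
First combine the last two factors: h(k) = Σ_j C(k,j)·g_2(j)·g_3(k−j) for k = 0…6: 1, 8, 59, 402, 2541, 14988, 83079.
c_6 = Σ_k C(6,k)·g_1(k)·h(6−k) = 1·1·83079 + 6·2·14988 + 15·4·2541 + 20·8·402 + 15·16·59 + 6·32·8 + 1·64·1 = 83079 + 179856 + 152460 + 64320 + 14160 + 1536 + 64 = 495475.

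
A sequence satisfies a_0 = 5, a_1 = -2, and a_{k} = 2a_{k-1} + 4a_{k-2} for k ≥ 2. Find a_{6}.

1088

The ordinary generating function has denominator 1 - 2q - 4q^2.
Iterating the recurrence: a_0,…,a_{6} = 5, -2, 16, 24, 112, 320, 1088.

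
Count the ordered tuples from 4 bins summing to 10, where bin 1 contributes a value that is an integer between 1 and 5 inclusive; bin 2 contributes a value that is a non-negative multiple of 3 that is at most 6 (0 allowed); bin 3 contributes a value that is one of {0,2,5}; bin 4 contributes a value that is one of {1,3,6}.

The generating function for the choices is (y + y^2 + y^3 + y^4 + y^5)·(1 + y^3 + y^6)·(1 + y^2 + y^5)·(y + y^3 + y^6); the count is [y^10].
(y + y^2 + y^3 + y^4 + y^5) has coefficients 0,1,1,1,1,1 for degrees 0…5.
(1 + y^3 + y^6) has coefficients 1,0,0,1,0,0,1,0,0,0,0 for degrees 0…10.
Multiplying by (1 + y^2 + y^5) gives running coefficients 1,0,1,1,0,2,1,0,2,0,0 for degrees 0…10.
Finally multiplying by (y + y^3 + y^6), the product of all factors after the first has coefficients 0,1,0,2,1,1,4,1,3,4,0 for degrees 0…10.
[y^10] = 1·4 + 1·3 + 1·1 + 1·4 + 1·1 = 13.

13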